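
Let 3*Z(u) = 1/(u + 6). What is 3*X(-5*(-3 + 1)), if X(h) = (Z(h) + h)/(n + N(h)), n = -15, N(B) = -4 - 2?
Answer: -481/336 ≈ -1.4315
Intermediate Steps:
N(B) = -6
Z(u) = 1/(3*(6 + u)) (Z(u) = 1/(3*(u + 6)) = 1/(3*(6 + u)))
X(h) = -h/21 - 1/(63*(6 + h)) (X(h) = (1/(3*(6 + h)) + h)/(-15 - 6) = (h + 1/(3*(6 + h)))/(-21) = (h + 1/(3*(6 + h)))*(-1/21) = -h/21 - 1/(63*(6 + h)))
3*X(-5*(-3 + 1)) = 3*((-1 - 3*(-5*(-3 + 1))*(6 - 5*(-3 + 1)))/(63*(6 - 5*(-3 + 1)))) = 3*((-1 - 3*(-5*(-2))*(6 - 5*(-2)))/(63*(6 - 5*(-2)))) = 3*((-1 - 3*10*(6 + 10))/(63*(6 + 10))) = 3*((1/63)*(-1 - 3*10*16)/16) = 3*((1/63)*(1/16)*(-1 - 480)) = 3*((1/63)*(1/16)*(-481)) = 3*(-481/1008) = -481/336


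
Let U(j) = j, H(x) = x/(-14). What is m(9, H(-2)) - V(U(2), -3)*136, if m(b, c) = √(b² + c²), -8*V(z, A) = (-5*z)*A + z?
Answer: 544 + √3970/7 ≈ 553.00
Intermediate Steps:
H(x) = -x/14 (H(x) = x*(-1/14) = -x/14)
V(z, A) = -z/8 + 5*A*z/8 (V(z, A) = -((-5*z)*A + z)/8 = -(-5*A*z + z)/8 = -(z - 5*A*z)/8 = -z/8 + 5*A*z/8)
m(9, H(-2)) - V(U(2), -3)*136 = √(9² + (-1/14*(-2))²) - (⅛)*2*(-1 + 5*(-3))*136 = √(81 + (⅐)²) - (⅛)*2*(-1 - 15)*136 = √(81 + 1/49) - (⅛)*2*(-16)*136 = √(3970/49) - (-4)*136 = √3970/7 - 1*(-544) = √3970/7 + 544 = 544 + √3970/7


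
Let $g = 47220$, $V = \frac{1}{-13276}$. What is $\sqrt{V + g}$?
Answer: $\frac{\sqrt{2080656934361}}{6638} \approx 217.3$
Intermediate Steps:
$V = - \frac{1}{13276} \approx -7.5324 \cdot 10^{-5}$
$\sqrt{V + g} = \sqrt{- \frac{1}{13276} + 47220} = \sqrt{\frac{626892719}{13276}} = \frac{\sqrt{2080656934361}}{6638}$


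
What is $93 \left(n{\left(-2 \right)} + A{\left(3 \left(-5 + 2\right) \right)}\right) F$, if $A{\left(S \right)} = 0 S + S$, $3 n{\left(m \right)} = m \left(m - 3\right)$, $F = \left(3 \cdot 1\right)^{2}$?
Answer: $-4743$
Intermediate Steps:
$F = 9$ ($F = 3^{2} = 9$)
$n{\left(m \right)} = \frac{m \left(-3 + m\right)}{3}$ ($n{\left(m \right)} = \frac{m \left(m - 3\right)}{3} = \frac{m \left(-3 + m\right)}{3}$)
$A{\left(S \right)} = S$ ($A{\left(S \right)} = 0 + S = S$)
$93 \left(n{\left(-2 \right)} + A{\left(3 \left(-5 + 2\right) \right)}\right) F = 93 \left(\frac{1}{3} \left(-2\right) \left(-3 - 2\right) + 3 \left(-5 + 2\right)\right) 9 = 93 \left(\frac{1}{3} \left(-2\right) \left(-5\right) + 3 \left(-3\right)\right) 9 = 93 \left(\frac{10}{3} - 9\right) 9 = 93 \left(\left(- \frac{17}{3}\right) 9\right) = 93 \left(-51\right) = -4743$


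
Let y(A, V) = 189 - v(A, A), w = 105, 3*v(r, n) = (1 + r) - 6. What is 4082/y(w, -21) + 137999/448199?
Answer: 5553090487/209308933 ≈ 26.531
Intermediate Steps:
v(r, n) = -5/3 + r/3 (v(r, n) = ((1 + r) - 6)/3 = (-5 + r)/3 = -5/3 + r/3)
y(A, V) = 572/3 - A/3 (y(A, V) = 189 - (-5/3 + A/3) = 189 + (5/3 - A/3) = 572/3 - A/3)
4082/y(w, -21) + 137999/448199 = 4082/(572/3 - ⅓*105) + 137999/448199 = 4082/(572/3 - 35) + 137999*(1/448199) = 4082/(467/3) + 137999/448199 = 4082*(3/467) + 137999/448199 = 12246/467 + 137999/448199 = 5553090487/209308933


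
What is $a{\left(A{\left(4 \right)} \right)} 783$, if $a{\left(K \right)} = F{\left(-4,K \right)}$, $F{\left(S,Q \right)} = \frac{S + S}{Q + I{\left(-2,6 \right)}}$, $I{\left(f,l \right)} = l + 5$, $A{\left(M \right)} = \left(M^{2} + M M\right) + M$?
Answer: $- \frac{6264}{47} \approx -133.28$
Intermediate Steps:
$A{\left(M \right)} = M + 2 M^{2}$ ($A{\left(M \right)} = \left(M^{2} + M^{2}\right) + M = 2 M^{2} + M = M + 2 M^{2}$)
$I{\left(f,l \right)} = 5 + l$
$F{\left(S,Q \right)} = \frac{2 S}{11 + Q}$ ($F{\left(S,Q \right)} = \frac{S + S}{Q + \left(5 + 6\right)} = \frac{2 S}{Q + 11} = \frac{2 S}{11 + Q}$)
$a{\left(K \right)} = - \frac{8}{11 + K}$ ($a{\left(K \right)} = 2 \left(-4\right) \frac{1}{11 + K} = - \frac{8}{11 + K}$)
$a{\left(A{\left(4 \right)} \right)} 783 = - \frac{8}{11 + 4 \left(1 + 2 \cdot 4\right)} 783 = - \frac{8}{11 + 4 \left(1 + 8\right)} 783 = - \frac{8}{11 + 4 \cdot 9} \cdot 783 = - \frac{8}{11 + 36} \cdot 783 = - \frac{8}{47} \cdot 783 = \left(-8\right) \frac{1}{47} \cdot 783 = \left(- \frac{8}{47}\right) 783 = - \frac{6264}{47}$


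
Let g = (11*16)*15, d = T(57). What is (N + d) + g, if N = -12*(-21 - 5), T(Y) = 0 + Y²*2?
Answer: 9450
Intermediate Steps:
T(Y) = 2*Y² (T(Y) = 0 + 2*Y² = 2*Y²)
d = 6498 (d = 2*57² = 2*3249 = 6498)
N = 312 (N = -12*(-26) = 312)
g = 2640 (g = 176*15 = 2640)
(N + d) + g = (312 + 6498) + 2640 = 6810 + 2640 = 9450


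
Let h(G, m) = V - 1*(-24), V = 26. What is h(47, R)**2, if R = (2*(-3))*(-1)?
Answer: 2500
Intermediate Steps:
R = 6 (R = -6*(-1) = 6)
h(G, m) = 50 (h(G, m) = 26 - 1*(-24) = 26 + 24 = 50)
h(47, R)**2 = 50**2 = 2500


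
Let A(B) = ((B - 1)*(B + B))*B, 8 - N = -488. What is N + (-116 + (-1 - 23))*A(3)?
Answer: -4544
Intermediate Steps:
N = 496 (N = 8 - 1*(-488) = 8 + 488 = 496)
A(B) = 2*B²*(-1 + B) (A(B) = ((-1 + B)*(2*B))*B = (2*B*(-1 + B))*B = 2*B²*(-1 + B))
N + (-116 + (-1 - 23))*A(3) = 496 + (-116 + (-1 - 23))*(2*3²*(-1 + 3)) = 496 + (-116 - 24)*(2*9*2) = 496 - 140*36 = 496 - 5040 = -4544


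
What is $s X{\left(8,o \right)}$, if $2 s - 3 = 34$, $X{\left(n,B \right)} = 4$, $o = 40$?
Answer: $74$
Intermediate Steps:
$s = \frac{37}{2}$ ($s = \frac{3}{2} + \frac{1}{2} \cdot 34 = \frac{3}{2} + 17 = \frac{37}{2} \approx 18.5$)
$s X{\left(8,o \right)} = \frac{37}{2} \cdot 4 = 74$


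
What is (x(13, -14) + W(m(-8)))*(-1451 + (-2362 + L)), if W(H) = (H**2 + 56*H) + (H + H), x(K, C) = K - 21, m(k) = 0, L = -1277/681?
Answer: 20783440/681 ≈ 30519.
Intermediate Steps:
L = -1277/681 (L = -1277*1/681 = -1277/681 ≈ -1.8752)
x(K, C) = -21 + K
W(H) = H**2 + 58*H (W(H) = (H**2 + 56*H) + 2*H = H**2 + 58*H)
(x(13, -14) + W(m(-8)))*(-1451 + (-2362 + L)) = ((-21 + 13) + 0*(58 + 0))*(-1451 + (-2362 - 1277/681)) = (-8 + 0*58)*(-1451 - 1609799/681) = (-8 + 0)*(-2597930/681) = -8*(-2597930/681) = 20783440/681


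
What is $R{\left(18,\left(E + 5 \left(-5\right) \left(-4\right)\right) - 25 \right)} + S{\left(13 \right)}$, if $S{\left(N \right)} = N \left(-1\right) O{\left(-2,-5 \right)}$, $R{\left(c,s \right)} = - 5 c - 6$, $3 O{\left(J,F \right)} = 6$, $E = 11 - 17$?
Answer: $-122$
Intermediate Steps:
$E = -6$
$O{\left(J,F \right)} = 2$ ($O{\left(J,F \right)} = \frac{1}{3} \cdot 6 = 2$)
$R{\left(c,s \right)} = -6 - 5 c$
$S{\left(N \right)} = - 2 N$ ($S{\left(N \right)} = N \left(-1\right) 2 = - N 2 = - 2 N$)
$R{\left(18,\left(E + 5 \left(-5\right) \left(-4\right)\right) - 25 \right)} + S{\left(13 \right)} = \left(-6 - 90\right) - 26 = -96 - 26 = -122$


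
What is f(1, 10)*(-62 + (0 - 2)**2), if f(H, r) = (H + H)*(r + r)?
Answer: -2320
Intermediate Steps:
f(H, r) = 4*H*r (f(H, r) = (2*H)*(2*r) = 4*H*r)
f(1, 10)*(-62 + (0 - 2)**2) = (4*1*10)*(-62 + (0 - 2)**2) = 40*(-62 + (-2)**2) = 40*(-62 + 4) = 40*(-58) = -2320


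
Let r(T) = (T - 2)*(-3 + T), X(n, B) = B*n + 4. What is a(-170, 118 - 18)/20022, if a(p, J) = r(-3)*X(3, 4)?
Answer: 80/3337 ≈ 0.023974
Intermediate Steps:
X(n, B) = 4 + B*n
r(T) = (-3 + T)*(-2 + T) (r(T) = (-2 + T)*(-3 + T) = (-3 + T)*(-2 + T))
a(p, J) = 480 (a(p, J) = (6 + (-3)**2 - 5*(-3))*(4 + 4*3) = (6 + 9 + 15)*(4 + 12) = 30*16 = 480)
a(-170, 118 - 18)/20022 = 480/20022 = 480*(1/20022) = 80/3337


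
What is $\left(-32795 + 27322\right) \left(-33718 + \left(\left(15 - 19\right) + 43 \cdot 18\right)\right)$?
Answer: $180324404$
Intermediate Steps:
$\left(-32795 + 27322\right) \left(-33718 + \left(\left(15 - 19\right) + 43 \cdot 18\right)\right) = - 5473 \left(-33718 + \left(-4 + 774\right)\right) = - 5473 \left(-33718 + 770\right) = \left(-5473\right) \left(-32948\right) = 180324404$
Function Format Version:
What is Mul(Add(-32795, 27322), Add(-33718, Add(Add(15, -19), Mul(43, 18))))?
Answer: 180324404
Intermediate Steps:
Mul(Add(-32795, 27322), Add(-33718, Add(Add(15, -19), Mul(43, 18)))) = Mul(-5473, Add(-33718, Add(-4, 774))) = Mul(-5473, Add(-33718, 770)) = Mul(-5473, -32948) = 180324404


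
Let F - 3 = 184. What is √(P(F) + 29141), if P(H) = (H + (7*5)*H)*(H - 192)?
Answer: I*√4519 ≈ 67.224*I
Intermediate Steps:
F = 187 (F = 3 + 184 = 187)
P(H) = 36*H*(-192 + H) (P(H) = (H + 35*H)*(-192 + H) = (36*H)*(-192 + H) = 36*H*(-192 + H))
√(P(F) + 29141) = √(36*187*(-192 + 187) + 29141) = √(36*187*(-5) + 29141) = √(-33660 + 29141) = √(-4519) = I*√4519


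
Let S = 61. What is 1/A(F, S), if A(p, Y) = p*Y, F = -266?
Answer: -1/16226 ≈ -6.1629e-5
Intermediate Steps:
A(p, Y) = Y*p
1/A(F, S) = 1/(61*(-266)) = 1/(-16226) = -1/16226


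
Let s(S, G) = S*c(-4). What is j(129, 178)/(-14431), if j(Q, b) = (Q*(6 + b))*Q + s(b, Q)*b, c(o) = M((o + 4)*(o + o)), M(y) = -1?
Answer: -3030260/14431 ≈ -209.98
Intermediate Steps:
c(o) = -1
s(S, G) = -S (s(S, G) = S*(-1) = -S)
j(Q, b) = -b² + Q²*(6 + b) (j(Q, b) = (Q*(6 + b))*Q + (-b)*b = Q²*(6 + b) - b² = -b² + Q²*(6 + b))
j(129, 178)/(-14431) = (-1*178² + 6*129² + 178*129²)/(-14431) = (-1*31684 + 6*16641 + 178*16641)*(-1/14431) = (-31684 + 99846 + 2962098)*(-1/14431) = 3030260*(-1/14431) = -3030260/14431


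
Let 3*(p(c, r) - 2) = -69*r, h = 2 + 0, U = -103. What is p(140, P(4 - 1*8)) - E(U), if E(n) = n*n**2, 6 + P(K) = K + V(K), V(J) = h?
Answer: 1092913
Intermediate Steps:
h = 2
V(J) = 2
P(K) = -4 + K (P(K) = -6 + (K + 2) = -6 + (2 + K) = -4 + K)
p(c, r) = 2 - 23*r (p(c, r) = 2 + (-69*r)/3 = 2 - 23*r)
E(n) = n**3
p(140, P(4 - 1*8)) - E(U) = (2 - 23*(-4 + (4 - 1*8))) - 1*(-103)**3 = (2 - 23*(-4 + (4 - 8))) - 1*(-1092727) = (2 - 23*(-4 - 4)) + 1092727 = (2 - 23*(-8)) + 1092727 = (2 + 184) + 1092727 = 186 + 1092727 = 1092913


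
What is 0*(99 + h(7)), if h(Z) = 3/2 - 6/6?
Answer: 0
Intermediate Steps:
h(Z) = ½ (h(Z) = 3*(½) - 6*⅙ = 3/2 - 1 = ½)
0*(99 + h(7)) = 0*(99 + ½) = 0*(199/2) = 0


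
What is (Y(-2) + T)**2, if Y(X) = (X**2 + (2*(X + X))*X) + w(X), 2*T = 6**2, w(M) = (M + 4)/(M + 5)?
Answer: 13456/9 ≈ 1495.1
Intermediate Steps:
w(M) = (4 + M)/(5 + M)
T = 18 (T = (1/2)*6**2 = (1/2)*36 = 18)
Y(X) = 5*X**2 + (4 + X)/(5 + X) (Y(X) = (X**2 + (2*(X + X))*X) + (4 + X)/(5 + X) = (X**2 + (2*(2*X))*X) + (4 + X)/(5 + X) = (X**2 + (4*X)*X) + (4 + X)/(5 + X) = (X**2 + 4*X**2) + (4 + X)/(5 + X) = 5*X**2 + (4 + X)/(5 + X))
(Y(-2) + T)**2 = ((4 - 2 + 5*(-2)**2*(5 - 2))/(5 - 2) + 18)**2 = ((4 - 2 + 5*4*3)/3 + 18)**2 = ((4 - 2 + 60)/3 + 18)**2 = ((1/3)*62 + 18)**2 = (62/3 + 18)**2 = (116/3)**2 = 13456/9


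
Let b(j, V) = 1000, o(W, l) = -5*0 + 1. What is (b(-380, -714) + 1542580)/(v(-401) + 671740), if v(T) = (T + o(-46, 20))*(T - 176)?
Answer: 77179/45127 ≈ 1.7103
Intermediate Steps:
o(W, l) = 1 (o(W, l) = 0 + 1 = 1)
v(T) = (1 + T)*(-176 + T) (v(T) = (T + 1)*(T - 176) = (1 + T)*(-176 + T))
(b(-380, -714) + 1542580)/(v(-401) + 671740) = (1000 + 1542580)/((-176 + (-401)² - 175*(-401)) + 671740) = 1543580/((-176 + 160801 + 70175) + 671740) = 1543580/(230800 + 671740) = 1543580/902540 = 1543580*(1/902540) = 77179/45127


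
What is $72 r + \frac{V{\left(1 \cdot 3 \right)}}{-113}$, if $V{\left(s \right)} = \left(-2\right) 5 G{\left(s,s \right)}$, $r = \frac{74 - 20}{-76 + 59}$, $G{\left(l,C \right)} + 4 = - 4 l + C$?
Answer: $- \frac{441554}{1921} \approx -229.86$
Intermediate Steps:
$G{\left(l,C \right)} = -4 + C - 4 l$ ($G{\left(l,C \right)} = -4 + \left(- 4 l + C\right) = -4 + \left(C - 4 l\right) = -4 + C - 4 l$)
$r = - \frac{54}{17}$ ($r = \frac{54}{-17} = 54 \left(- \frac{1}{17}\right) = - \frac{54}{17} \approx -3.1765$)
$V{\left(s \right)} = 40 + 30 s$ ($V{\left(s \right)} = \left(-2\right) 5 \left(-4 + s - 4 s\right) = - 10 \left(-4 - 3 s\right) = 40 + 30 s$)
$72 r + \frac{V{\left(1 \cdot 3 \right)}}{-113} = 72 \left(- \frac{54}{17}\right) + \frac{40 + 30 \cdot 1 \cdot 3}{-113} = - \frac{3888}{17} + \left(40 + 30 \cdot 3\right) \left(- \frac{1}{113}\right) = - \frac{3888}{17} + \left(40 + 90\right) \left(- \frac{1}{113}\right) = - \frac{3888}{17} + 130 \left(- \frac{1}{113}\right) = - \frac{3888}{17} - \frac{130}{113} = - \frac{441554}{1921}$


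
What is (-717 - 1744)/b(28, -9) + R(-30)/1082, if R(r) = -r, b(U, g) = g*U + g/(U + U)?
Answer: 74770271/7639461 ≈ 9.7874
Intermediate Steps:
b(U, g) = U*g + g/(2*U) (b(U, g) = U*g + g/((2*U)) = U*g + (1/(2*U))*g = U*g + g/(2*U))
(-717 - 1744)/b(28, -9) + R(-30)/1082 = (-717 - 1744)/(28*(-9) + (1/2)*(-9)/28) - 1*(-30)/1082 = -2461/(-252 + (1/2)*(-9)*(1/28)) + 30*(1/1082) = -2461/(-252 - 9/56) + 15/541 = -2461/(-14121/56) + 15/541 = -2461*(-56/14121) + 15/541 = 137816/14121 + 15/541 = 74770271/7639461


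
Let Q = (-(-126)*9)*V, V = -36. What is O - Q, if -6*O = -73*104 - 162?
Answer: 126349/3 ≈ 42116.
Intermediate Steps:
O = 3877/3 (O = -(-73*104 - 162)/6 = -(-7592 - 162)/6 = -⅙*(-7754) = 3877/3 ≈ 1292.3)
Q = -40824 (Q = -(-126)*9*(-36) = -42*(-27)*(-36) = 1134*(-36) = -40824)
O - Q = 3877/3 - 1*(-40824) = 3877/3 + 40824 = 126349/3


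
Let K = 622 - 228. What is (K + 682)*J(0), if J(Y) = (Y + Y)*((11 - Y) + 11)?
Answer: 0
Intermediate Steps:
K = 394
J(Y) = 2*Y*(22 - Y) (J(Y) = (2*Y)*(22 - Y) = 2*Y*(22 - Y))
(K + 682)*J(0) = (394 + 682)*(2*0*(22 - 1*0)) = 1076*(2*0*(22 + 0)) = 1076*(2*0*22) = 1076*0 = 0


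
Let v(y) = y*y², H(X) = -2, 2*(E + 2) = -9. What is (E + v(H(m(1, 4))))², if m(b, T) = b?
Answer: 841/4 ≈ 210.25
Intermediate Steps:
E = -13/2 (E = -2 + (½)*(-9) = -2 - 9/2 = -13/2 ≈ -6.5000)
v(y) = y³
(E + v(H(m(1, 4))))² = (-13/2 + (-2)³)² = (-13/2 - 8)² = (-29/2)² = 841/4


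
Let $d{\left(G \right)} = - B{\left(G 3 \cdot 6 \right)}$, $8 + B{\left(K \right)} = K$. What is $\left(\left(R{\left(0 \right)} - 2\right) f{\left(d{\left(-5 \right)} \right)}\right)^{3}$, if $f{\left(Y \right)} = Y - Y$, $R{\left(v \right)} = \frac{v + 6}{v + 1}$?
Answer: $0$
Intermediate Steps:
$R{\left(v \right)} = \frac{6 + v}{1 + v}$
$B{\left(K \right)} = -8 + K$
$d{\left(G \right)} = 8 - 18 G$ ($d{\left(G \right)} = - (-8 + G 3 \cdot 6) = - (-8 + 3 G 6) = - (-8 + 18 G) = 8 - 18 G$)
$f{\left(Y \right)} = 0$
$\left(\left(R{\left(0 \right)} - 2\right) f{\left(d{\left(-5 \right)} \right)}\right)^{3} = \left(\left(\frac{6 + 0}{1 + 0} - 2\right) 0\right)^{3} = \left(\left(1^{-1} \cdot 6 - 2\right) 0\right)^{3} = \left(\left(1 \cdot 6 - 2\right) 0\right)^{3} = \left(\left(6 - 2\right) 0\right)^{3} = \left(4 \cdot 0\right)^{3} = 0^{3} = 0$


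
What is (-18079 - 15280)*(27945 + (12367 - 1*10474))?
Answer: -995365842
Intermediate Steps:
(-18079 - 15280)*(27945 + (12367 - 1*10474)) = -33359*(27945 + (12367 - 10474)) = -33359*(27945 + 1893) = -33359*29838 = -995365842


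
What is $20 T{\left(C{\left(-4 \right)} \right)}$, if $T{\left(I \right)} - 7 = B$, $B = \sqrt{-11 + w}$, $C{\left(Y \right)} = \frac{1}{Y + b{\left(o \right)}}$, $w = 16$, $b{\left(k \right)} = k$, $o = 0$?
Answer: $140 + 20 \sqrt{5} \approx 184.72$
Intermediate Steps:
$C{\left(Y \right)} = \frac{1}{Y}$ ($C{\left(Y \right)} = \frac{1}{Y + 0} = \frac{1}{Y}$)
$B = \sqrt{5}$ ($B = \sqrt{-11 + 16} = \sqrt{5} \approx 2.2361$)
$T{\left(I \right)} = 7 + \sqrt{5}$
$20 T{\left(C{\left(-4 \right)} \right)} = 20 \left(7 + \sqrt{5}\right) = 140 + 20 \sqrt{5}$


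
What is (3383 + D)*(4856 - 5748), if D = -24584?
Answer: 18911292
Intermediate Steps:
(3383 + D)*(4856 - 5748) = (3383 - 24584)*(4856 - 5748) = -21201*(-892) = 18911292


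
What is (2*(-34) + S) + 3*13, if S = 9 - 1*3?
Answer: -23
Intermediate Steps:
S = 6 (S = 9 - 3 = 6)
(2*(-34) + S) + 3*13 = (2*(-34) + 6) + 3*13 = (-68 + 6) + 39 = -62 + 39 = -23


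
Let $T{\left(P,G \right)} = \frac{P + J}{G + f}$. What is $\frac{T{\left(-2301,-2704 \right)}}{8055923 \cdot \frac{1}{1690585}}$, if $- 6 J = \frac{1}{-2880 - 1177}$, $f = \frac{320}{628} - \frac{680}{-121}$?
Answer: $\frac{1798849803349143545}{10050269429240560368} \approx 0.17899$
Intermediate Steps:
$f = \frac{116440}{18997}$ ($f = 320 \cdot \frac{1}{628} - - \frac{680}{121} = \frac{80}{157} + \frac{680}{121} = \frac{116440}{18997} \approx 6.1294$)
$J = \frac{1}{24342}$ ($J = - \frac{1}{6 \left(-2880 - 1177\right)} = - \frac{1}{6 \left(-4057\right)} = \left(- \frac{1}{6}\right) \left(- \frac{1}{4057}\right) = \frac{1}{24342} \approx 4.1081 \cdot 10^{-5}$)
$T{\left(P,G \right)} = \frac{\frac{1}{24342} + P}{\frac{116440}{18997} + G}$ ($T{\left(P,G \right)} = \frac{P + \frac{1}{24342}}{G + \frac{116440}{18997}} = \frac{\frac{1}{24342} + P}{\frac{116440}{18997} + G}$)
$\frac{T{\left(-2301,-2704 \right)}}{8055923 \cdot \frac{1}{1690585}} = \frac{\frac{18997}{24342} \frac{1}{116440 + 18997 \left(-2704\right)} \left(1 + 24342 \left(-2301\right)\right)}{8055923 \cdot \frac{1}{1690585}} = \frac{\frac{18997}{24342} \frac{1}{116440 - 51367888} \left(1 - 56010942\right)}{8055923 \cdot \frac{1}{1690585}} = \frac{\frac{18997}{24342} \frac{1}{-51251448} \left(-56010941\right)}{\frac{8055923}{1690585}} = \frac{18997}{24342} \left(- \frac{1}{51251448}\right) \left(-56010941\right) \frac{1690585}{8055923} = \frac{1064039846177}{1247562747216} \cdot \frac{1690585}{8055923} = \frac{1798849803349143545}{10050269429240560368}$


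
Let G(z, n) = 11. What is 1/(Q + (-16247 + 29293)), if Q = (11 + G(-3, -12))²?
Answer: 1/13530 ≈ 7.3910e-5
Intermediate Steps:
Q = 484 (Q = (11 + 11)² = 22² = 484)
1/(Q + (-16247 + 29293)) = 1/(484 + (-16247 + 29293)) = 1/(484 + 13046) = 1/13530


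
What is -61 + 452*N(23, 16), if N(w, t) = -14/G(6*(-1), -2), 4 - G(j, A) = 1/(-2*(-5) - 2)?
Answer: -52515/31 ≈ -1694.0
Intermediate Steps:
G(j, A) = 31/8 (G(j, A) = 4 - 1/(-2*(-5) - 2) = 4 - 1/(10 - 2) = 4 - 1/8 = 4 - 1*⅛ = 4 - ⅛ = 31/8)
N(w, t) = -112/31 (N(w, t) = -14/31/8 = -14*8/31 = -112/31)
-61 + 452*N(23, 16) = -61 + 452*(-112/31) = -61 - 50624/31 = -52515/31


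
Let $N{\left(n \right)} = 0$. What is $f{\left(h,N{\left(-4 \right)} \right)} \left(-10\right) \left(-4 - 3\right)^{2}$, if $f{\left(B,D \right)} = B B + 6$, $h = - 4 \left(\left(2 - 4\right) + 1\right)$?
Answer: $-10780$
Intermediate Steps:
$h = 4$ ($h = - 4 \left(-2 + 1\right) = \left(-4\right) \left(-1\right) = 4$)
$f{\left(B,D \right)} = 6 + B^{2}$ ($f{\left(B,D \right)} = B^{2} + 6 = 6 + B^{2}$)
$f{\left(h,N{\left(-4 \right)} \right)} \left(-10\right) \left(-4 - 3\right)^{2} = \left(6 + 4^{2}\right) \left(-10\right) \left(-4 - 3\right)^{2} = \left(6 + 16\right) \left(-10\right) \left(-7\right)^{2} = 22 \left(-10\right) 49 = \left(-220\right) 49 = -10780$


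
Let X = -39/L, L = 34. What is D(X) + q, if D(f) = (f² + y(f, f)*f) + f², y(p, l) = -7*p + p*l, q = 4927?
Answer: 193332919/39304 ≈ 4918.9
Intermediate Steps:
y(p, l) = -7*p + l*p
X = -39/34 ≈ -1.1471
D(f) = 2*f² + f²*(-7 + f) (D(f) = (f² + (f*(-7 + f))*f) + f² = (f² + f²*(-7 + f)) + f² = 2*f² + f²*(-7 + f))
D(X) + q = (-39/34)²*(-5 - 39/34) + 4927 = (1521/1156)*(-209/34) + 4927 = -317889/39304 + 4927 = 193332919/39304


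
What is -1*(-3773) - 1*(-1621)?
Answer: 5394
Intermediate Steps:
-1*(-3773) - 1*(-1621) = 3773 + 1621 = 5394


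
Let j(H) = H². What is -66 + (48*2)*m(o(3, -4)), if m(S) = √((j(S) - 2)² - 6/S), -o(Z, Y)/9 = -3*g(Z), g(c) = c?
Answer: -66 + 32*√3484658955/3 ≈ 6.2960e+5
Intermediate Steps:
o(Z, Y) = 27*Z (o(Z, Y) = -(-27)*Z = 27*Z)
m(S) = √((-2 + S²)² - 6/S) (m(S) = √((S² - 2)² - 6/S) = √((-2 + S²)² - 6/S))
-66 + (48*2)*m(o(3, -4)) = -66 + (48*2)*√((-2 + (27*3)²)² - 6/(27*3)) = -66 + 96*√((-2 + 81²)² - 6/81) = -66 + 96*√((-2 + 6561)² - 6*1/81) = -66 + 96*√(6559² - 2/27) = -66 + 96*√(43020481 - 2/27) = -66 + 96*√(1161552985/27) = -66 + 96*(√3484658955/9) = -66 + 32*√3484658955/3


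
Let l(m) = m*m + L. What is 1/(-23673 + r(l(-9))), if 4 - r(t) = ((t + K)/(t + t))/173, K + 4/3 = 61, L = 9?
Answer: -93420/2211158429 ≈ -4.2249e-5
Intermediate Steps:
K = 179/3 (K = -4/3 + 61 = 179/3 ≈ 59.667)
l(m) = 9 + m**2 (l(m) = m*m + 9 = m**2 + 9 = 9 + m**2)
r(t) = 4 - (179/3 + t)/(346*t) (r(t) = 4 - (t + 179/3)/(t + t)/173 = 4 - (179/3 + t)/((2*t))/173 = 4 - (179/3 + t)*(1/(2*t))/173 = 4 - (179/3 + t)/(2*t)/173 = 4 - (179/3 + t)/(346*t))
1/(-23673 + r(l(-9))) = 1/(-23673 + (-179 + 4149*(9 + (-9)**2))/(1038*(9 + (-9)**2))) = 1/(-23673 + (-179 + 4149*(9 + 81))/(1038*(9 + 81))) = 1/(-23673 + (1/1038)*(-179 + 4149*90)/90) = 1/(-23673 + (1/1038)*(1/90)*(-179 + 373410)) = 1/(-23673 + (1/1038)*(1/90)*373231) = 1/(-23673 + 373231/93420) = 1/(-2211158429/93420) = -93420/2211158429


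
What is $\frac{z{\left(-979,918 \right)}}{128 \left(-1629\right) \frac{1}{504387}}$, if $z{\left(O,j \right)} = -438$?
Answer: $\frac{12273417}{11584} \approx 1059.5$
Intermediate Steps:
$\frac{z{\left(-979,918 \right)}}{128 \left(-1629\right) \frac{1}{504387}} = - \frac{438}{128 \left(-1629\right) \frac{1}{504387}} = - \frac{438}{\left(-208512\right) \frac{1}{504387}} = - \frac{438}{- \frac{23168}{56043}} = \left(-438\right) \left(- \frac{56043}{23168}\right) = \frac{12273417}{11584}$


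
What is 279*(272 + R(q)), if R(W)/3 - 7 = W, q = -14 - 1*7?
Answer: 64170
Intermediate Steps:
q = -21 (q = -14 - 7 = -21)
R(W) = 21 + 3*W
279*(272 + R(q)) = 279*(272 + (21 + 3*(-21))) = 279*(272 + (21 - 63)) = 279*(272 - 42) = 279*230 = 64170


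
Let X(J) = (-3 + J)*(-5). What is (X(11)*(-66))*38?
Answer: 100320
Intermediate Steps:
X(J) = 15 - 5*J
(X(11)*(-66))*38 = ((15 - 5*11)*(-66))*38 = ((15 - 55)*(-66))*38 = -40*(-66)*38 = 2640*38 = 100320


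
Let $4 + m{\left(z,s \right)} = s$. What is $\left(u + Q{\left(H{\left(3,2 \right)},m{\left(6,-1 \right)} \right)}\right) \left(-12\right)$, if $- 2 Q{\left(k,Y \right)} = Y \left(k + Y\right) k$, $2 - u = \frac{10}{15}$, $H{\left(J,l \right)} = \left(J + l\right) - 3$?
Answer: $164$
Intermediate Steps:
$m{\left(z,s \right)} = -4 + s$
$H{\left(J,l \right)} = -3 + J + l$
$u = \frac{4}{3}$ ($u = 2 - \frac{10}{15} = 2 - 10 \cdot \frac{1}{15} = 2 - \frac{2}{3} = \frac{4}{3} \approx 1.3333$)
$Q{\left(k,Y \right)} = - \frac{Y k \left(Y + k\right)}{2}$ ($Q{\left(k,Y \right)} = - \frac{Y \left(k + Y\right) k}{2} = - \frac{Y \left(Y + k\right) k}{2} = - \frac{Y k \left(Y + k\right)}{2}$)
$\left(u + Q{\left(H{\left(3,2 \right)},m{\left(6,-1 \right)} \right)}\right) \left(-12\right) = \left(\frac{4}{3} - \frac{\left(-4 - 1\right) \left(-3 + 3 + 2\right) \left(\left(-4 - 1\right) + \left(-3 + 3 + 2\right)\right)}{2}\right) \left(-12\right) = \left(\frac{4}{3} - \left(- \frac{5}{2}\right) 2 \left(-5 + 2\right)\right) \left(-12\right) = \left(\frac{4}{3} - \left(- \frac{5}{2}\right) 2 \left(-3\right)\right) \left(-12\right) = \left(\frac{4}{3} - 15\right) \left(-12\right) = \left(- \frac{41}{3}\right) \left(-12\right) = 164$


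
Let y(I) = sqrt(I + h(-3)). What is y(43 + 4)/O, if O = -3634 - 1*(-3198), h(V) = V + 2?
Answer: -sqrt(46)/436 ≈ -0.015556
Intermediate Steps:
h(V) = 2 + V
y(I) = sqrt(-1 + I) (y(I) = sqrt(I + (2 - 3)) = sqrt(I - 1) = sqrt(-1 + I))
O = -436 (O = -3634 + 3198 = -436)
y(43 + 4)/O = sqrt(-1 + (43 + 4))/(-436) = sqrt(-1 + 47)*(-1/436) = sqrt(46)*(-1/436) = -sqrt(46)/436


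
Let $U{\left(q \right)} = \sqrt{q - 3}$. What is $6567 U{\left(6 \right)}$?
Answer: $6567 \sqrt{3} \approx 11374.0$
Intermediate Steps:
$U{\left(q \right)} = \sqrt{-3 + q}$
$6567 U{\left(6 \right)} = 6567 \sqrt{-3 + 6} = 6567 \sqrt{3}$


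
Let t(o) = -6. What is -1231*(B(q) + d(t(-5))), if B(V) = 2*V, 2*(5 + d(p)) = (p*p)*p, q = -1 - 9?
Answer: 163723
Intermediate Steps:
q = -10
d(p) = -5 + p³/2 (d(p) = -5 + ((p*p)*p)/2 = -5 + (p²*p)/2 = -5 + p³/2)
-1231*(B(q) + d(t(-5))) = -1231*(2*(-10) + (-5 + (½)*(-6)³)) = -1231*(-20 + (-5 + (½)*(-216))) = -1231*(-20 + (-5 - 108)) = -1231*(-20 - 113) = -1231*(-133) = 163723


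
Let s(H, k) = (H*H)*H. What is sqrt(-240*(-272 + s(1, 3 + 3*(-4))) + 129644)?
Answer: 2*sqrt(48671) ≈ 441.23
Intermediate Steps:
s(H, k) = H**3 (s(H, k) = H**2*H = H**3)
sqrt(-240*(-272 + s(1, 3 + 3*(-4))) + 129644) = sqrt(-240*(-272 + 1**3) + 129644) = sqrt(-240*(-272 + 1) + 129644) = sqrt(-240*(-271) + 129644) = sqrt(65040 + 129644) = sqrt(194684) = 2*sqrt(48671)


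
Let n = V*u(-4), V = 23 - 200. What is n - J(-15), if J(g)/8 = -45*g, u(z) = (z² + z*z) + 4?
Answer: -11772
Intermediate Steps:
u(z) = 4 + 2*z² (u(z) = (z² + z²) + 4 = 2*z² + 4 = 4 + 2*z²)
V = -177
J(g) = -360*g (J(g) = 8*(-45*g) = -360*g)
n = -6372 (n = -177*(4 + 2*(-4)²) = -177*(4 + 2*16) = -177*(4 + 32) = -177*36 = -6372)
n - J(-15) = -6372 - (-360)*(-15) = -6372 - 1*5400 = -6372 - 5400 = -11772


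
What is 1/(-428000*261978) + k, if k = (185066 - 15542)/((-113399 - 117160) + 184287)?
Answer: -99000765760741/27022506744000 ≈ -3.6636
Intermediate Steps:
k = -14127/3856 (k = 169524/(-230559 + 184287) = 169524/(-46272) = 169524*(-1/46272) = -14127/3856 ≈ -3.6636)
1/(-428000*261978) + k = 1/(-428000*261978) - 14127/3856 = -1/428000*1/261978 - 14127/3856 = -1/112126584000 - 14127/3856 = -99000765760741/27022506744000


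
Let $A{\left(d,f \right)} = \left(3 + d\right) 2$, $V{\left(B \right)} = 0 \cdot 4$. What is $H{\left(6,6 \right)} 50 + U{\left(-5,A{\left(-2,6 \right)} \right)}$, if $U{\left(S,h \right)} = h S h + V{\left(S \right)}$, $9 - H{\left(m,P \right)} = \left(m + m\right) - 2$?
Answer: $-70$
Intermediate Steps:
$V{\left(B \right)} = 0$
$H{\left(m,P \right)} = 11 - 2 m$ ($H{\left(m,P \right)} = 9 - \left(\left(m + m\right) - 2\right) = 9 - \left(2 m - 2\right) = 9 - \left(-2 + 2 m\right) = 11 - 2 m$)
$A{\left(d,f \right)} = 6 + 2 d$
$U{\left(S,h \right)} = S h^{2}$ ($U{\left(S,h \right)} = h S h + 0 = S h h + 0 = S h^{2} + 0 = S h^{2}$)
$H{\left(6,6 \right)} 50 + U{\left(-5,A{\left(-2,6 \right)} \right)} = \left(11 - 12\right) 50 - 5 \left(6 + 2 \left(-2\right)\right)^{2} = \left(11 - 12\right) 50 - 5 \left(6 - 4\right)^{2} = \left(-1\right) 50 - 5 \cdot 2^{2} = -50 - 20 = -70$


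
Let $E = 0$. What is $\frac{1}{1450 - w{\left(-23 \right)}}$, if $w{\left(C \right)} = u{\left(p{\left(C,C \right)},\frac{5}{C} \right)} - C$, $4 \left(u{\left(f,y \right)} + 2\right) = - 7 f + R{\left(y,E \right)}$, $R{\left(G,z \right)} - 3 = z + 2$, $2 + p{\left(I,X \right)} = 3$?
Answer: $\frac{2}{2859} \approx 0.00069955$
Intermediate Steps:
$p{\left(I,X \right)} = 1$ ($p{\left(I,X \right)} = -2 + 3 = 1$)
$R{\left(G,z \right)} = 5 + z$ ($R{\left(G,z \right)} = 3 + \left(z + 2\right) = 3 + \left(2 + z\right) = 5 + z$)
$u{\left(f,y \right)} = - \frac{3}{4} - \frac{7 f}{4}$ ($u{\left(f,y \right)} = -2 + \frac{- 7 f + \left(5 + 0\right)}{4} = -2 + \frac{- 7 f + 5}{4} = -2 + \frac{5 - 7 f}{4} = -2 - \left(- \frac{5}{4} + \frac{7 f}{4}\right) = - \frac{3}{4} - \frac{7 f}{4}$)
$w{\left(C \right)} = - \frac{5}{2} - C$ ($w{\left(C \right)} = \left(- \frac{3}{4} - \frac{7}{4}\right) - C = - \frac{5}{2} - C$)
$\frac{1}{1450 - w{\left(-23 \right)}} = \frac{1}{1450 - \left(- \frac{5}{2} - -23\right)} = \frac{1}{1450 - \left(- \frac{5}{2} + 23\right)} = \frac{1}{1450 - \frac{41}{2}} = \frac{1}{\frac{2859}{2}} = \frac{2}{2859}$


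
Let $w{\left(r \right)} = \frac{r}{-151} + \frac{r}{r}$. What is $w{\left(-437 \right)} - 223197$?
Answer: $- \frac{33702159}{151} \approx -2.2319 \cdot 10^{5}$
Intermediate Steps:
$w{\left(r \right)} = 1 - \frac{r}{151}$ ($w{\left(r \right)} = r \left(- \frac{1}{151}\right) + 1 = - \frac{r}{151} + 1 = 1 - \frac{r}{151}$)
$w{\left(-437 \right)} - 223197 = \left(1 - - \frac{437}{151}\right) - 223197 = \left(1 + \frac{437}{151}\right) - 223197 = \frac{588}{151} - 223197 = - \frac{33702159}{151}$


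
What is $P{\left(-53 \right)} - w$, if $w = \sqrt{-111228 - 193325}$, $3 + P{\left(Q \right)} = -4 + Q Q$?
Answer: $2802 - i \sqrt{304553} \approx 2802.0 - 551.86 i$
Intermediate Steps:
$P{\left(Q \right)} = -7 + Q^{2}$ ($P{\left(Q \right)} = -3 + \left(-4 + Q Q\right) = -3 + \left(-4 + Q^{2}\right) = -7 + Q^{2}$)
$w = i \sqrt{304553}$ ($w = \sqrt{-304553} = i \sqrt{304553} \approx 551.86 i$)
$P{\left(-53 \right)} - w = \left(-7 + \left(-53\right)^{2}\right) - i \sqrt{304553} = \left(-7 + 2809\right) - i \sqrt{304553} = 2802 - i \sqrt{304553}$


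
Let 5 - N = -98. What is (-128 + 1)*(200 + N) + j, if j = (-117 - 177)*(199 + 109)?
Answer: -129033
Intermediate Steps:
N = 103 (N = 5 - 1*(-98) = 5 + 98 = 103)
j = -90552 (j = -294*308 = -90552)
(-128 + 1)*(200 + N) + j = (-128 + 1)*(200 + 103) - 90552 = -127*303 - 90552 = -38481 - 90552 = -129033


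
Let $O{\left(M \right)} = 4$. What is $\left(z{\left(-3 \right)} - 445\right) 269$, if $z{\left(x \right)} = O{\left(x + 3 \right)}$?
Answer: $-118629$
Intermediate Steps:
$z{\left(x \right)} = 4$
$\left(z{\left(-3 \right)} - 445\right) 269 = \left(4 - 445\right) 269 = \left(-441\right) 269 = -118629$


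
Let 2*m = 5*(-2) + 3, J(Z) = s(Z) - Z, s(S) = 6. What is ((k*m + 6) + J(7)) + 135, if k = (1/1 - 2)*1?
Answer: 287/2 ≈ 143.50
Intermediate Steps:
J(Z) = 6 - Z
m = -7/2 (m = (5*(-2) + 3)/2 = (-10 + 3)/2 = (½)*(-7) = -7/2 ≈ -3.5000)
k = -1 (k = (1 - 2)*1 = -1*1 = -1)
((k*m + 6) + J(7)) + 135 = ((-1*(-7/2) + 6) + (6 - 1*7)) + 135 = ((7/2 + 6) + (6 - 7)) + 135 = (19/2 - 1) + 135 = 17/2 + 135 = 287/2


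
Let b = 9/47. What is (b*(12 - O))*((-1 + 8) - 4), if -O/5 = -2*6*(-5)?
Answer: 8424/47 ≈ 179.23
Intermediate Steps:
O = -300 (O = -5*(-2*6)*(-5) = -(-60)*(-5) = -5*60 = -300)
b = 9/47 (b = 9*(1/47) = 9/47 ≈ 0.19149)
(b*(12 - O))*((-1 + 8) - 4) = (9*(12 - 1*(-300))/47)*((-1 + 8) - 4) = (9*(12 + 300)/47)*(7 - 4) = ((9/47)*312)*3 = (2808/47)*3 = 8424/47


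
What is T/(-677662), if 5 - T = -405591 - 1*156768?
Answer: -281182/338831 ≈ -0.82986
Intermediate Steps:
T = 562364 (T = 5 - (-405591 - 1*156768) = 5 - (-405591 - 156768) = 5 - 1*(-562359) = 5 + 562359 = 562364)
T/(-677662) = 562364/(-677662) = 562364*(-1/677662) = -281182/338831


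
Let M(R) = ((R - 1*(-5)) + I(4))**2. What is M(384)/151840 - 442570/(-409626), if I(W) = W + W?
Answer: 65880286517/31098805920 ≈ 2.1184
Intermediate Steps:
I(W) = 2*W
M(R) = (13 + R)**2 (M(R) = ((R - 1*(-5)) + 2*4)**2 = ((R + 5) + 8)**2 = ((5 + R) + 8)**2 = (13 + R)**2)
M(384)/151840 - 442570/(-409626) = (13 + 384)**2/151840 - 442570/(-409626) = 397**2*(1/151840) - 442570*(-1/409626) = 157609*(1/151840) + 221285/204813 = 157609/151840 + 221285/204813 = 65880286517/31098805920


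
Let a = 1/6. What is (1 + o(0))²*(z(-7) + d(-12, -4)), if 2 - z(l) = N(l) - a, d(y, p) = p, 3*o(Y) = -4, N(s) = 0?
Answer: -11/54 ≈ -0.20370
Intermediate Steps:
a = ⅙ (a = 1*(⅙) = ⅙ ≈ 0.16667)
o(Y) = -4/3 (o(Y) = (⅓)*(-4) = -4/3)
z(l) = 13/6 (z(l) = 2 - (0 - 1*⅙) = 2 - (0 - ⅙) = 2 - 1*(-⅙) = 2 + ⅙ = 13/6)
(1 + o(0))²*(z(-7) + d(-12, -4)) = (1 - 4/3)²*(13/6 - 4) = (-⅓)²*(-11/6) = (⅑)*(-11/6) = -11/54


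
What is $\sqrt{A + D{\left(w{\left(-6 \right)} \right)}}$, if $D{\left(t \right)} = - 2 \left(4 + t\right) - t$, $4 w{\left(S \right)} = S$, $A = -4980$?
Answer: $\frac{i \sqrt{19934}}{2} \approx 70.594 i$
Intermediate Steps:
$w{\left(S \right)} = \frac{S}{4}$
$D{\left(t \right)} = -8 - 3 t$ ($D{\left(t \right)} = \left(-8 - 2 t\right) - t = -8 - 3 t$)
$\sqrt{A + D{\left(w{\left(-6 \right)} \right)}} = \sqrt{-4980 - \left(8 + 3 \cdot \frac{1}{4} \left(-6\right)\right)} = \sqrt{-4980 - \frac{7}{2}} = \sqrt{- \frac{9967}{2}} = \frac{i \sqrt{19934}}{2}$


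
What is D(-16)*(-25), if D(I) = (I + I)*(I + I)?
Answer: -25600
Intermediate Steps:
D(I) = 4*I² (D(I) = (2*I)*(2*I) = 4*I²)
D(-16)*(-25) = (4*(-16)²)*(-25) = (4*256)*(-25) = 1024*(-25) = -25600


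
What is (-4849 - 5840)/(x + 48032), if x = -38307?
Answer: -10689/9725 ≈ -1.0991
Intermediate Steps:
(-4849 - 5840)/(x + 48032) = (-4849 - 5840)/(-38307 + 48032) = -10689/9725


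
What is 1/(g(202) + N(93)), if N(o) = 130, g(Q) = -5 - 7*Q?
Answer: -1/1289 ≈ -0.00077580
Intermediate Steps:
1/(g(202) + N(93)) = 1/((-5 - 7*202) + 130) = 1/((-5 - 1414) + 130) = 1/(-1419 + 130) = 1/(-1289) = -1/1289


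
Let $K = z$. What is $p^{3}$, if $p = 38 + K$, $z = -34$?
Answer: $64$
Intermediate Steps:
$K = -34$
$p = 4$ ($p = 38 - 34 = 4$)
$p^{3} = 4^{3} = 64$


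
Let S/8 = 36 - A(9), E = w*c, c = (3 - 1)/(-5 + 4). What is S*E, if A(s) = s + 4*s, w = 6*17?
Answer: 14688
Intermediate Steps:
w = 102
c = -2 (c = 2/(-1) = 2*(-1) = -2)
A(s) = 5*s
E = -204 (E = 102*(-2) = -204)
S = -72 (S = 8*(36 - 5*9) = 8*(36 - 1*45) = 8*(36 - 45) = 8*(-9) = -72)
S*E = -72*(-204) = 14688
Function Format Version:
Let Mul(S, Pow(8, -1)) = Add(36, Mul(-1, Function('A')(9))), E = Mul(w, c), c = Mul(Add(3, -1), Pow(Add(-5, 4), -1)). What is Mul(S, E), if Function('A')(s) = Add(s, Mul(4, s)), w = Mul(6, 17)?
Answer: 14688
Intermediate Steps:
w = 102
c = -2 (c = Mul(2, Pow(-1, -1)) = Mul(2, -1) = -2)
Function('A')(s) = Mul(5, s)
E = -204 (E = Mul(102, -2) = -204)
S = -72 (S = Mul(8, Add(36, Mul(-1, Mul(5, 9)))) = Mul(8, Add(36, Mul(-1, 45))) = Mul(8, Add(36, -45)) = Mul(8, -9) = -72)
Mul(S, E) = Mul(-72, -204) = 14688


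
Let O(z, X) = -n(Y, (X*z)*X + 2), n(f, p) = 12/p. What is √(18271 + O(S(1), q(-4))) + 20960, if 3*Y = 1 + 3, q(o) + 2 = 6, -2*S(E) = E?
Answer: 20960 + √18273 ≈ 21095.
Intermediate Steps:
S(E) = -E/2
q(o) = 4 (q(o) = -2 + 6 = 4)
Y = 4/3 (Y = (1 + 3)/3 = (⅓)*4 = 4/3 ≈ 1.3333)
O(z, X) = -12/(2 + z*X²) (O(z, X) = -12/((X*z)*X + 2) = -12/(z*X² + 2) = -12/(2 + z*X²))
√(18271 + O(S(1), q(-4))) + 20960 = √(18271 - 12/(2 - ½*1*4²)) + 20960 = √(18271 - 12/(2 - ½*16)) + 20960 = √(18271 - 12/(2 - 8)) + 20960 = √(18271 - 12/(-6)) + 20960 = √(18271 - 12*(-⅙)) + 20960 = √(18271 + 2) + 20960 = √18273 + 20960 = 20960 + √18273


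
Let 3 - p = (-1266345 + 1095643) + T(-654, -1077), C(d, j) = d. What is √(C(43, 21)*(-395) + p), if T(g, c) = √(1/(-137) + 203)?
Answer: √(2885170680 - 411*√423330)/137 ≈ 392.05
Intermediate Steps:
T(g, c) = 3*√423330/137 (T(g, c) = √(-1/137 + 203) = √(27810/137) = 3*√423330/137)
p = 170705 - 3*√423330/137 (p = 3 - ((-1266345 + 1095643) + 3*√423330/137) = 3 - (-170702 + 3*√423330/137) = 3 + (170702 - 3*√423330/137) = 170705 - 3*√423330/137 ≈ 1.7069e+5)
√(C(43, 21)*(-395) + p) = √(43*(-395) + (170705 - 3*√423330/137)) = √(-16985 + (170705 - 3*√423330/137)) = √(153720 - 3*√423330/137)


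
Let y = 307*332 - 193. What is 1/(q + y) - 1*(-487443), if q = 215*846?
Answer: 138249071104/283621 ≈ 4.8744e+5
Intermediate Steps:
q = 181890
y = 101731 (y = 101924 - 193 = 101731)
1/(q + y) - 1*(-487443) = 1/(181890 + 101731) - 1*(-487443) = 1/283621 + 487443 = 138249071104/283621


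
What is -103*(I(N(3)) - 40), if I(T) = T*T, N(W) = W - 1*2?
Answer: 4017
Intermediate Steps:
N(W) = -2 + W (N(W) = W - 2 = -2 + W)
I(T) = T**2
-103*(I(N(3)) - 40) = -103*((-2 + 3)**2 - 40) = -103*(1**2 - 40) = -103*(1 - 40) = -103*(-39) = 4017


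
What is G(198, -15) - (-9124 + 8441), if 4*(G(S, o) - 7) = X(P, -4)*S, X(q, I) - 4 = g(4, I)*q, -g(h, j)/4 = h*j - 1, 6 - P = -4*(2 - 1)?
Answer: 34548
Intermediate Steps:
P = 10 (P = 6 - (-4)*(2 - 1) = 6 - (-4) = 6 - 1*(-4) = 6 + 4 = 10)
g(h, j) = 4 - 4*h*j (g(h, j) = -4*(h*j - 1) = -4*(-1 + h*j) = 4 - 4*h*j)
X(q, I) = 4 + q*(4 - 16*I) (X(q, I) = 4 + (4 - 4*4*I)*q = 4 + (4 - 16*I)*q = 4 + q*(4 - 16*I))
G(S, o) = 7 + 171*S (G(S, o) = 7 + ((4 - 4*10*(-1 + 4*(-4)))*S)/4 = 7 + ((4 - 4*10*(-1 - 16))*S)/4 = 7 + ((4 - 4*10*(-17))*S)/4 = 7 + ((4 + 680)*S)/4 = 7 + (684*S)/4 = 7 + 171*S)
G(198, -15) - (-9124 + 8441) = (7 + 171*198) - (-9124 + 8441) = (7 + 33858) - 1*(-683) = 33865 + 683 = 34548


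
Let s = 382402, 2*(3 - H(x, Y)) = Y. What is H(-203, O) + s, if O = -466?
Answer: 382638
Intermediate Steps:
H(x, Y) = 3 - Y/2
H(-203, O) + s = (3 - ½*(-466)) + 382402 = (3 + 233) + 382402 = 236 + 382402 = 382638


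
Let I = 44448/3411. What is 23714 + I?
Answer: 26977634/1137 ≈ 23727.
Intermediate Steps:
I = 14816/1137 (I = 44448*(1/3411) = 14816/1137 ≈ 13.031)
23714 + I = 23714 + 14816/1137 = 26977634/1137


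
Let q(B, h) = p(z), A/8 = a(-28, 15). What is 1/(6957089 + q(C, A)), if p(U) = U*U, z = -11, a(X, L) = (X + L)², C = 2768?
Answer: 1/6957210 ≈ 1.4374e-7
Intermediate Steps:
a(X, L) = (L + X)²
A = 1352 (A = 8*(15 - 28)² = 8*(-13)² = 8*169 = 1352)
p(U) = U²
q(B, h) = 121 (q(B, h) = (-11)² = 121)
1/(6957089 + q(C, A)) = 1/(6957089 + 121) = 1/6957210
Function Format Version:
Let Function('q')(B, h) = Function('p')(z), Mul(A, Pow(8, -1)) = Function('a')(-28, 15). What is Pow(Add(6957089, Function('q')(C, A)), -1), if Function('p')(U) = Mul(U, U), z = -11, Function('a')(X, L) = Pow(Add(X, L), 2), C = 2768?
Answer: Rational(1, 6957210) ≈ 1.4374e-7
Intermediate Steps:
Function('a')(X, L) = Pow(Add(L, X), 2)
A = 1352 (A = Mul(8, Pow(Add(15, -28), 2)) = Mul(8, Pow(-13, 2)) = Mul(8, 169) = 1352)
Function('p')(U) = Pow(U, 2)
Function('q')(B, h) = 121 (Function('q')(B, h) = Pow(-11, 2) = 121)
Pow(Add(6957089, Function('q')(C, A)), -1) = Pow(Add(6957089, 121), -1) = Pow(6957210, -1) = Rational(1, 6957210)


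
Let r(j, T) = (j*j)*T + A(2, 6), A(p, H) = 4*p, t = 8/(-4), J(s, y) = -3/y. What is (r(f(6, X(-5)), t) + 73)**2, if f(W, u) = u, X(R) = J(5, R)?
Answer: 4028049/625 ≈ 6444.9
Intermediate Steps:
X(R) = -3/R
t = -2 (t = 8*(-1/4) = -2)
r(j, T) = 8 + T*j**2 (r(j, T) = (j*j)*T + 4*2 = j**2*T + 8 = T*j**2 + 8 = 8 + T*j**2)
(r(f(6, X(-5)), t) + 73)**2 = ((8 - 2*(-3/(-5))**2) + 73)**2 = ((8 - 2*(-3*(-1/5))**2) + 73)**2 = ((8 - 2*(3/5)**2) + 73)**2 = ((8 - 2*9/25) + 73)**2 = ((8 - 18/25) + 73)**2 = (182/25 + 73)**2 = (2007/25)**2 = 4028049/625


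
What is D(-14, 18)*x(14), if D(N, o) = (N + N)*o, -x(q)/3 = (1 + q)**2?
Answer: 340200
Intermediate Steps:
x(q) = -3*(1 + q)**2
D(N, o) = 2*N*o (D(N, o) = (2*N)*o = 2*N*o)
D(-14, 18)*x(14) = (2*(-14)*18)*(-3*(1 + 14)**2) = -(-1512)*15**2 = -(-1512)*225 = -504*(-675) = 340200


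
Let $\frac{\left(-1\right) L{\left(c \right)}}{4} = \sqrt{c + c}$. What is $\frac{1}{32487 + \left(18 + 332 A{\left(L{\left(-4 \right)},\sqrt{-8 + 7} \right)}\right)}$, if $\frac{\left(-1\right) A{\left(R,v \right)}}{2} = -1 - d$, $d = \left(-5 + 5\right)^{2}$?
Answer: $\frac{1}{33169} \approx 3.0149 \cdot 10^{-5}$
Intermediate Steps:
$d = 0$ ($d = 0^{2} = 0$)
$L{\left(c \right)} = - 4 \sqrt{2} \sqrt{c}$ ($L{\left(c \right)} = - 4 \sqrt{c + c} = - 4 \sqrt{2 c} = - 4 \sqrt{2} \sqrt{c}$)
$A{\left(R,v \right)} = 2$ ($A{\left(R,v \right)} = - 2 \left(-1 - 0\right) = - 2 \left(-1 + 0\right) = \left(-2\right) \left(-1\right) = 2$)
$\frac{1}{32487 + \left(18 + 332 A{\left(L{\left(-4 \right)},\sqrt{-8 + 7} \right)}\right)} = \frac{1}{32487 + \left(18 + 332 \cdot 2\right)} = \frac{1}{32487 + \left(18 + 664\right)} = \frac{1}{32487 + 682} = \frac{1}{33169}$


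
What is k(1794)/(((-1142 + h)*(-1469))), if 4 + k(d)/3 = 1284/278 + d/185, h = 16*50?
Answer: 132638/2153194095 ≈ 6.1601e-5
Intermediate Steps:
h = 800
k(d) = 258/139 + 3*d/185 (k(d) = -12 + 3*(1284/278 + d/185) = -12 + 3*(1284*(1/278) + d*(1/185)) = -12 + 3*(642/139 + d/185) = -12 + (1926/139 + 3*d/185) = 258/139 + 3*d/185)
k(1794)/(((-1142 + h)*(-1469))) = (258/139 + (3/185)*1794)/(((-1142 + 800)*(-1469))) = (258/139 + 5382/185)/((-342*(-1469))) = (795828/25715)/502398 = (795828/25715)*(1/502398) = 132638/2153194095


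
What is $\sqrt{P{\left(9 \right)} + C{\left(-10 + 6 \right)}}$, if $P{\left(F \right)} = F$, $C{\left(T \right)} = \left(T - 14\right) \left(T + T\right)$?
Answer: $3 \sqrt{17} \approx 12.369$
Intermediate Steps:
$C{\left(T \right)} = 2 T \left(-14 + T\right)$ ($C{\left(T \right)} = \left(-14 + T\right) 2 T = 2 T \left(-14 + T\right)$)
$\sqrt{P{\left(9 \right)} + C{\left(-10 + 6 \right)}} = \sqrt{9 + 2 \left(-10 + 6\right) \left(-14 + \left(-10 + 6\right)\right)} = \sqrt{9 + 2 \left(-4\right) \left(-14 - 4\right)} = \sqrt{9 + 2 \left(-4\right) \left(-18\right)} = \sqrt{9 + 144} = \sqrt{153} = 3 \sqrt{17}$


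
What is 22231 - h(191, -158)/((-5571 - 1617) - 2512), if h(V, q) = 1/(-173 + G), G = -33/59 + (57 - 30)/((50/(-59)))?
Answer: 2613509217359/117561478 ≈ 22231.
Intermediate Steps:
G = -95637/2950 (G = -33*1/59 + 27/((50*(-1/59))) = -33/59 + 27/(-50/59) = -33/59 + 27*(-59/50) = -33/59 - 1593/50 = -95637/2950 ≈ -32.419)
h(V, q) = -2950/605987 (h(V, q) = 1/(-173 - 95637/2950) = 1/(-605987/2950) = -2950/605987)
22231 - h(191, -158)/((-5571 - 1617) - 2512) = 22231 - (-2950)/(605987*((-5571 - 1617) - 2512)) = 22231 - (-2950)/(605987*(-7188 - 2512)) = 22231 - (-2950)/(605987*(-9700)) = 22231 - (-2950)*(-1)/(605987*9700) = 22231 - 1*59/117561478 = 22231 - 59/117561478 = 2613509217359/117561478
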